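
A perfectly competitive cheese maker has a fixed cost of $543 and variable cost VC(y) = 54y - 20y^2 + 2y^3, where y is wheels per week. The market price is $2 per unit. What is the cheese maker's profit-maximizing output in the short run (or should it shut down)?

Strip out fixed cost: VC = 54y - 20y^2 + 2y^3. Then AVC = 54 - 20y + 2y^2 and MC = 54 - 40y + 6y^2.
AVC is minimized where dAVC/dy = -20 + 4y = 0, at y = 5; min AVC = 54 - 20·5 + 2·5^2 = $4.
With P < min AVC ($2 < $4), every unit sold adds to the loss.
Shutting down limits the loss to fixed cost, $543.

Shut down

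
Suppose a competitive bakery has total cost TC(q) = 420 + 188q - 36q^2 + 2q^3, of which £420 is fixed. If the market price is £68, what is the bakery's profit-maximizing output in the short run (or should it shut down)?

Produce at q = 10

Variable cost is VC = 188q - 36q^2 + 2q^3, so AVC = VC/q = 188 - 36q + 2q^2 and MC = dTC/dq = 188 - 72q + 6q^2.
The AVC parabola has its vertex at q = 36/4 = 9, where AVC = 188 - 36·9 + 2·9^2 = £26.
Because £68 ≥ £26, revenue can cover variable cost; the firm operates.
P = MC gives 120 - 72q + 6q^2 = 0, with roots 2 and 10. Take the larger (rising MC): q* = 10.
Check: AVC at q = 10 is £28 ≤ P, so revenue covers variable cost.
Profit = P·q − TC = 68·10 − 700 = -£20, a loss, but smaller than the £420 fixed cost the firm would lose by shutting down.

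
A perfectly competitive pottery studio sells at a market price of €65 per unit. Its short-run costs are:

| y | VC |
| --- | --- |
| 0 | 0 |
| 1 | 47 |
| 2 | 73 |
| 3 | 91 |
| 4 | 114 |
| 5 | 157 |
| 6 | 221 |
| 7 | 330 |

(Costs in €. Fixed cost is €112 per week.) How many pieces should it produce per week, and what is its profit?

y = 6; profit = €57

Profit at each row (π = 65y − TC): y=0: -112; y=1: -94; y=2: -55; y=3: -8; y=4: 34; y=5: 56; y=6: 57; y=7: 13.
Profit is maximized at y = 6. AVC there is 221/6 = €36.83 ≤ P, so producing beats shutting down (which would give -€112).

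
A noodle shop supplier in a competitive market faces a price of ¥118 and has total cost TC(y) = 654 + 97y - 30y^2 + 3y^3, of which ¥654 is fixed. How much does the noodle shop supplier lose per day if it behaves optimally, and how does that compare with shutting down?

AVC = 97 - 30y + 3y^2 has its minimum ¥22 at y = 5; price ¥118 clears that bar, so the firm operates.
MC = 97 - 60y + 9y^2. Setting P = MC and taking the root on the rising branch gives y* = 7.
TR = 118·7 = 826. TC = 654 + 238 = 892. Profit = 826 − 892 = -¥66.
By producing, the firm covers all variable cost plus ¥588 of fixed cost; shutting down would lose the full ¥654.

Profit = -¥66 at y = 7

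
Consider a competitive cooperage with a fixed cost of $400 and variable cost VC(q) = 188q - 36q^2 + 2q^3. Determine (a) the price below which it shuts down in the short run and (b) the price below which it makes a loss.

Shutdown price = $26; break-even price = $68

Shutdown price = min AVC. AVC = 188 - 36q + 2q^2, with vertex at q = 9 and minimum $26.
ATC = 400/q + 188 - 36q + 2q^2. Setting dATC/dq = −400/q^2 − 36 + 4q = 0 gives q = 10 (since 4·10^3 − 36·10^2 = 400).
min ATC = 400/10 + 188 − 36·10 + 2·10^2 = $68. That is the break-even price.
Between these two prices the firm operates at a loss; above $68 it earns a profit.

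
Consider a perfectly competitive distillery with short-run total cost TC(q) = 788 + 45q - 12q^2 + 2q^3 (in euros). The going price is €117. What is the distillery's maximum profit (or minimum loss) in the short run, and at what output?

Profit = -€356 at q = 6

AVC = 45 - 12q + 2q^2 has its minimum €27 at q = 3; price €117 clears that bar, so the firm operates.
With MC = 45 - 24q + 6q^2, P = MC on the upward-sloping part at q* = 6.
TR = 117·6 = 702. TC = 788 + 270 = 1058. Profit = 702 − 1058 = -€356.
By producing, the firm covers all variable cost plus €432 of fixed cost; shutting down would lose the full €788.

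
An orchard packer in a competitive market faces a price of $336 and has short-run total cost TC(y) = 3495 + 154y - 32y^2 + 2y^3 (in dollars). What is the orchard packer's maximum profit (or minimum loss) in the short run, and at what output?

AVC = 154 - 32y + 2y^2 has its minimum $26 at y = 8; price $336 clears that bar, so the firm operates.
MC = 154 - 64y + 6y^2. Setting P = MC and taking the root on the rising branch gives y* = 13.
TR = 336·13 = 4368. TC = 3495 + 988 = 4483. Profit = 4368 − 4483 = -$115.
That loss of $115 beats the $3495 the firm would lose by shutting down; producing recovers $3380 of fixed cost.

Profit = -$115 at y = 13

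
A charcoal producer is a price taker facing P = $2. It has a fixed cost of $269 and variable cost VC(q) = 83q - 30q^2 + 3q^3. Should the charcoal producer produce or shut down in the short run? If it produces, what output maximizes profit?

From TC, MC = TC'(q) = 83 - 60q + 9q^2 and AVC = VC/q = 83 - 30q + 3q^2.
AVC is minimized where dAVC/dq = -30 + 6q = 0, at q = 5; min AVC = 83 - 30·5 + 3·5^2 = $8.
P = $2 lies below min AVC = $8; no output level covers variable cost.
The firm minimizes its loss by shutting down and losing only its fixed cost of $269.

Shut down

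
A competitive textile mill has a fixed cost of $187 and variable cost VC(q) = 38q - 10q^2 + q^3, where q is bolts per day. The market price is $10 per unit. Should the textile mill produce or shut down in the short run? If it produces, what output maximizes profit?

Strip out fixed cost: VC = 38q - 10q^2 + q^3. Then AVC = 38 - 10q + q^2 and MC = 38 - 20q + 3q^2.
AVC hits its minimum where MC = AVC, at q = 5, giving min AVC = 38 - 10·5 + 5^2 = $13.
Since P = $10 < min AVC = $13, price fails to cover variable cost at any output.
Shutting down limits the loss to fixed cost, $187.

Shut down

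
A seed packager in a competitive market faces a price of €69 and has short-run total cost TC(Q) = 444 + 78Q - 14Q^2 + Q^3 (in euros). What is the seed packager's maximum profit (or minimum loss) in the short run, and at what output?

Profit = -€120 at Q = 9

AVC = 78 - 14Q + Q^2 has its minimum €29 at Q = 7; price €69 clears that bar, so the firm operates.
MC = 78 - 28Q + 3Q^2. Setting P = MC and taking the root on the rising branch gives Q* = 9.
TR = 69·9 = 621. TC = 444 + 297 = 741. Profit = 621 − 741 = -€120.
By producing, the firm covers all variable cost plus €324 of fixed cost; shutting down would lose the full €444.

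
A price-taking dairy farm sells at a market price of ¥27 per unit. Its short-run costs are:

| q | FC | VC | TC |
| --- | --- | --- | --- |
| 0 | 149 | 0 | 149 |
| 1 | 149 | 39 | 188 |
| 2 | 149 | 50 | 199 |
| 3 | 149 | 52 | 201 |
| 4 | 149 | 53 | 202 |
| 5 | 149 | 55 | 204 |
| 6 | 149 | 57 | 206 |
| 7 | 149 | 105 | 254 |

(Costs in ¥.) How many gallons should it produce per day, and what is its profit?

Profit at each row (π = 27q − TC): q=0: -149; q=1: -161; q=2: -145; q=3: -120; q=4: -94; q=5: -69; q=6: -44; q=7: -65.
Profit is maximized at q = 6. AVC there is 57/6 = ¥9.50 ≤ P, so producing beats shutting down (which would give -¥149).

q = 6; profit = -¥44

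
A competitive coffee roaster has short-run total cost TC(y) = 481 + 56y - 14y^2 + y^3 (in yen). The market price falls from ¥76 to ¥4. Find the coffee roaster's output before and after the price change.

AVC = 56 - 14y + y^2, minimized at y = 7 where min AVC = ¥7. MC = 56 - 28y + 3y^2.
With P = ¥76 above the shutdown price, P = MC gives y = 10.
At P = ¥4 < min AVC = ¥7, price no longer covers variable cost at any output, so the firm shuts down: y = 0.

Output falls from 10 to 0 (the firm shuts down)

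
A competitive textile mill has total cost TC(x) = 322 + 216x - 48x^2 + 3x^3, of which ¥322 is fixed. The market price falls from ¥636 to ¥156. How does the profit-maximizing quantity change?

Output falls from 14 to 10

AVC = 216 - 48x + 3x^2, minimized at x = 8 where min AVC = ¥24. MC = 216 - 96x + 9x^2.
With P = ¥636 above the shutdown price, P = MC gives x = 14.
At P = ¥156 ≥ min AVC, set P = MC: x = 10. The firm stays open but cuts output.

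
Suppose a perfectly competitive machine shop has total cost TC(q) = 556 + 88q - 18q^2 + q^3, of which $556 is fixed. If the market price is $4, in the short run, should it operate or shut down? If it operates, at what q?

Shut down

From TC, MC = TC'(q) = 88 - 36q + 3q^2 and AVC = VC/q = 88 - 18q + q^2.
The AVC parabola has its vertex at q = 18/2 = 9, where AVC = 88 - 18·9 + 9^2 = $7.
P = $4 lies below min AVC = $7; no output level covers variable cost.
Best response: produce nothing and absorb the $556 fixed cost.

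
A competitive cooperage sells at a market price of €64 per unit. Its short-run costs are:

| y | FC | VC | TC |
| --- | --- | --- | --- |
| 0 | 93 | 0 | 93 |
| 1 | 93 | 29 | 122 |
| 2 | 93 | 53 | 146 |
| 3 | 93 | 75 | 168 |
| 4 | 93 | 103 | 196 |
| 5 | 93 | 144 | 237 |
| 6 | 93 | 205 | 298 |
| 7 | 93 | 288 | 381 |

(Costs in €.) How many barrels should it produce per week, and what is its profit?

y = 6; profit = €86

Tabulate TR − TC: y=0: -93; y=1: -58; y=2: -18; y=3: 24; y=4: 60; y=5: 83; y=6: 86; y=7: 67.
Profit is maximized at y = 6. AVC there is 205/6 = €34.17 ≤ P, so producing beats shutting down (which would give -€93).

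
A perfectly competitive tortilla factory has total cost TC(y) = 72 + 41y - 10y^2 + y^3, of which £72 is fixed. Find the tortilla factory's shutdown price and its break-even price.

AVC = 41 - 10y + y^2; minimized at y = 5, giving min AVC = £16. That is the shutdown price.
ATC = 72/y + 41 - 10y + y^2. Setting dATC/dy = −72/y^2 − 10 + 2y = 0 gives y = 6 (since 2·6^3 − 10·6^2 = 72).
min ATC = 72/6 + 41 − 10·6 + 6^2 = £29. That is the break-even price.
For £16 ≤ P < £29 the firm produces at a loss; below £16 it shuts down.

Shutdown price = £16; break-even price = £29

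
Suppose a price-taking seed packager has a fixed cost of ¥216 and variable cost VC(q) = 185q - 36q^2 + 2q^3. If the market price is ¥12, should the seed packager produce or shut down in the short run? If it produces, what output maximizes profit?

From TC, MC = TC'(q) = 185 - 72q + 6q^2 and AVC = VC/q = 185 - 36q + 2q^2.
The AVC parabola has its vertex at q = 36/4 = 9, where AVC = 185 - 36·9 + 2·9^2 = ¥23.
P = ¥12 lies below min AVC = ¥23; no output level covers variable cost.
The firm minimizes its loss by shutting down and losing only its fixed cost of ¥216.

Shut down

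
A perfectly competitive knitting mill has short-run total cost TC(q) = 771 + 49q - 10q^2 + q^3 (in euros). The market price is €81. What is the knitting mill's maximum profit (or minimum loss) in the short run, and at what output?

Profit = -€387 at q = 8

AVC = 49 - 10q + q^2; min AVC = €24 at q = 5. Since P = €81 ≥ min AVC, the firm produces.
MC = 49 - 20q + 3q^2. Setting P = MC and taking the root on the rising branch gives q* = 8.
TR = 81·8 = 648. TC = 771 + 264 = 1035. Profit = 648 − 1035 = -€387.
By producing, the firm covers all variable cost plus €384 of fixed cost; shutting down would lose the full €771.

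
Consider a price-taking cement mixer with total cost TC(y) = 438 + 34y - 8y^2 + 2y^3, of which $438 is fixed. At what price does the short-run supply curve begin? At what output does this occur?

The firm shuts down when price falls below the minimum of average variable cost. AVC = VC/y = 34 - 8y + 2y^2.
At the minimum of AVC, MC = AVC. MC = 34 - 16y + 6y^2; setting MC = AVC gives 4y^2 - 8y = 0, so y = 2. min AVC = 26.
The firm shuts down for any P below $26.

$26 per unit, at y = 2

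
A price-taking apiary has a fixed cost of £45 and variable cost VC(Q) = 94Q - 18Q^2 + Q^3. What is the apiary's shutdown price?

£13 per unit

Short-run supply begins at min AVC. From VC = 94Q - 18Q^2 + Q^3, AVC = 94 - 18Q + Q^2.
At the minimum of AVC, MC = AVC. MC = 94 - 36Q + 3Q^2; setting MC = AVC gives 2Q^2 - 18Q = 0, so Q = 9. min AVC = 13.
The firm shuts down for any P below £13.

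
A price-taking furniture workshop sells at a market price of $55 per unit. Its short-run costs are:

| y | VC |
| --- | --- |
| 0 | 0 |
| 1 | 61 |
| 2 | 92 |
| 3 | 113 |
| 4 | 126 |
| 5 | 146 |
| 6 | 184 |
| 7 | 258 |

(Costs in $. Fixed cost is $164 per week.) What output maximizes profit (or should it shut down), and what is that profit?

Tabulate TR − TC: y=0: -164; y=1: -170; y=2: -146; y=3: -112; y=4: -70; y=5: -35; y=6: -18; y=7: -37.
Profit is maximized at y = 6. AVC there is 184/6 = $30.67 ≤ P, so producing beats shutting down (which would give -$164).

y = 6; profit = -$18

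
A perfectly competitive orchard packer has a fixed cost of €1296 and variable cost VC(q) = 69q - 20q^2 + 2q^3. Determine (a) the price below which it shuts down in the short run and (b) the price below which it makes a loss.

AVC = 69 - 20q + 2q^2; minimized at q = 5, giving min AVC = €19. That is the shutdown price.
ATC = 1296/q + 69 - 20q + 2q^2. Setting dATC/dq = −1296/q^2 − 20 + 4q = 0 gives q = 9 (since 4·9^3 − 20·9^2 = 1296).
min ATC = 1296/9 + 69 − 20·9 + 2·9^2 = €195. That is the break-even price.
Between these two prices the firm operates at a loss; above €195 it earns a profit.

Shutdown price = €19; break-even price = €195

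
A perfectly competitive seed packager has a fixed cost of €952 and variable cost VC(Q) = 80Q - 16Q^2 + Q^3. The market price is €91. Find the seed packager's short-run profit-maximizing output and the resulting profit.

AVC = 80 - 16Q + Q^2 has its minimum €16 at Q = 8; price €91 clears that bar, so the firm operates.
MC = 80 - 32Q + 3Q^2. Setting P = MC and taking the root on the rising branch gives Q* = 11.
TR = 91·11 = 1001. TC = 952 + 275 = 1227. Profit = 1001 − 1227 = -€226.
By producing, the firm covers all variable cost plus €726 of fixed cost; shutting down would lose the full €952.

Profit = -€226 at Q = 11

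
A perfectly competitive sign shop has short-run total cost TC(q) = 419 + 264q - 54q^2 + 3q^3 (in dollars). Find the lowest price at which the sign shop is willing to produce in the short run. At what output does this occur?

The firm shuts down when price falls below the minimum of average variable cost. AVC = VC/q = 264 - 54q + 3q^2.
dAVC/dq = -54 + 6q = 0 gives q = 9. min AVC = 264 - 54·9 + 3·9^2 = 21.
For P < $21 the firm produces nothing.

$21 per unit, at q = 9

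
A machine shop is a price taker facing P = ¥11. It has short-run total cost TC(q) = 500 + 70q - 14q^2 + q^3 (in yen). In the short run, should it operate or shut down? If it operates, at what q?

Shut down

From TC, MC = TC'(q) = 70 - 28q + 3q^2 and AVC = VC/q = 70 - 14q + q^2.
AVC hits its minimum where MC = AVC, at q = 7, giving min AVC = 70 - 14·7 + 7^2 = ¥21.
Since P = ¥11 < min AVC = ¥21, price fails to cover variable cost at any output.
The firm minimizes its loss by shutting down and losing only its fixed cost of ¥500.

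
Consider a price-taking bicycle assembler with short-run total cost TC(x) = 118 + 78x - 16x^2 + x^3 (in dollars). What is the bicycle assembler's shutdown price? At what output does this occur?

$14 per unit, at x = 8

The firm shuts down when price falls below the minimum of average variable cost. AVC = VC/x = 78 - 16x + x^2.
dAVC/dx = -16 + 2x = 0 gives x = 8. min AVC = 78 - 16·8 + 8^2 = 14.
So the shutdown price is $14.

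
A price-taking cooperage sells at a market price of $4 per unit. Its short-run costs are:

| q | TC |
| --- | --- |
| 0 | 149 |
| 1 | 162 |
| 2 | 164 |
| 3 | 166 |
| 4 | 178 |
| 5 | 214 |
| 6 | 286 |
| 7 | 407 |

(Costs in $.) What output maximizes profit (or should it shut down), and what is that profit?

q = 0 (shut down); profit = -$149

Profit at each row (π = 4q − TC): q=0: -149; q=1: -158; q=2: -156; q=3: -154; q=4: -162; q=5: -194; q=6: -262; q=7: -379.
Profit is highest at q = 0. Equivalently, the lowest AVC in the table is 17/3 ≈ $5.67 at q = 3, and P = $4 falls below it — price never covers variable cost, so the firm shuts down and loses only its fixed cost.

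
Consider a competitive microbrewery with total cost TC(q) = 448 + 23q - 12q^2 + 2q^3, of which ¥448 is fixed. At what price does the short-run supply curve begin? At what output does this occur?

¥5 per unit, at q = 3

The shutdown price is the minimum of AVC. VC = 23q - 12q^2 + 2q^3, so AVC = 23 - 12q + 2q^2.
At the minimum of AVC, MC = AVC. MC = 23 - 24q + 6q^2; setting MC = AVC gives 4q^2 - 12q = 0, so q = 3. min AVC = 5.
So the shutdown price is ¥5.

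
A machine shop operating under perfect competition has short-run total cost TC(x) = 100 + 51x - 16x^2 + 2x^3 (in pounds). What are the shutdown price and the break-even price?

AVC = 51 - 16x + 2x^2; minimized at x = 4, giving min AVC = £19. That is the shutdown price.
ATC = 100/x + 51 - 16x + 2x^2. Setting dATC/dx = −100/x^2 − 16 + 4x = 0 gives x = 5 (since 4·5^3 − 16·5^2 = 100).
min ATC = 100/5 + 51 − 16·5 + 2·5^2 = £41. That is the break-even price.
For £19 ≤ P < £41 the firm produces at a loss; below £19 it shuts down.

Shutdown price = £19; break-even price = £41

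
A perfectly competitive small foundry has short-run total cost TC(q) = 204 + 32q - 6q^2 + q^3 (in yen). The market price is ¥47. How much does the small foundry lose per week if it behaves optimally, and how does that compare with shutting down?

Profit = -¥104 at q = 5

AVC = 32 - 6q + q^2; min AVC = ¥23 at q = 3. Since P = ¥47 ≥ min AVC, the firm produces.
With MC = 32 - 12q + 3q^2, P = MC on the upward-sloping part at q* = 5.
TR = 47·5 = 235. TC = 204 + 135 = 339. Profit = 235 − 339 = -¥104.
By producing, the firm covers all variable cost plus ¥100 of fixed cost; shutting down would lose the full ¥204.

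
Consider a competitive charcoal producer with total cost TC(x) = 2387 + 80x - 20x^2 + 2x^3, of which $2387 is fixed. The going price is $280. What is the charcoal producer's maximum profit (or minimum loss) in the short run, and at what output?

Profit = -$387 at x = 10

AVC = 80 - 20x + 2x^2; min AVC = $30 at x = 5. Since P = $280 ≥ min AVC, the firm produces.
With MC = 80 - 40x + 6x^2, P = MC on the upward-sloping part at x* = 10.
TR = 280·10 = 2800. TC = 2387 + 800 = 3187. Profit = 2800 − 3187 = -$387.
That loss of $387 beats the $2387 the firm would lose by shutting down; producing recovers $2000 of fixed cost.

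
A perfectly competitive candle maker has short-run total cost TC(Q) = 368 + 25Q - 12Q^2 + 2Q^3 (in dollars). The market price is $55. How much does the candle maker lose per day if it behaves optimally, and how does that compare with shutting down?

AVC = 25 - 12Q + 2Q^2 has its minimum $7 at Q = 3; price $55 clears that bar, so the firm operates.
With MC = 25 - 24Q + 6Q^2, P = MC on the upward-sloping part at Q* = 5.
TR = 55·5 = 275. TC = 368 + 75 = 443. Profit = 275 − 443 = -$168.
That loss of $168 beats the $368 the firm would lose by shutting down; producing recovers $200 of fixed cost.

Profit = -$168 at Q = 5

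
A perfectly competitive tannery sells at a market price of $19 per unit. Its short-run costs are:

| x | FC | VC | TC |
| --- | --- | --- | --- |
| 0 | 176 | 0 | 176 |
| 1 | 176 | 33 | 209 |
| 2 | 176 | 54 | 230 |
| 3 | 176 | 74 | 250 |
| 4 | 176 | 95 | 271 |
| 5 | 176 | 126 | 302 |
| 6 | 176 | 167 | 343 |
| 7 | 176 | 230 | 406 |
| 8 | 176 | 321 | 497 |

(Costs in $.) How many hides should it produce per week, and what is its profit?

x = 0 (shut down); profit = -$176

Compute π = P·x − TC at each output: x=0: -176; x=1: -190; x=2: -192; x=3: -193; x=4: -195; x=5: -207; x=6: -229; x=7: -273; x=8: -345.
Profit is highest at x = 0. Equivalently, the lowest AVC in the table is 95/4 ≈ $23.75 at x = 4, and P = $19 falls below it — price never covers variable cost, so the firm shuts down and loses only its fixed cost.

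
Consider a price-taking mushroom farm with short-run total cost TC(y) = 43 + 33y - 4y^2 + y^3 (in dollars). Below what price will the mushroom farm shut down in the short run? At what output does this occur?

The shutdown price is the minimum of AVC. VC = 33y - 4y^2 + y^3, so AVC = 33 - 4y + y^2.
dAVC/dy = -4 + 2y = 0 gives y = 2. min AVC = 33 - 4·2 + 2^2 = 29.
For P < $29 the firm produces nothing.

$29 per unit, at y = 2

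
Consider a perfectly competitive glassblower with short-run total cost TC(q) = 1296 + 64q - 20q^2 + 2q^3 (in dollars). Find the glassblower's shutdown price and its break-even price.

AVC = 64 - 20q + 2q^2; minimized at q = 5, giving min AVC = $14. That is the shutdown price.
ATC = 1296/q + 64 - 20q + 2q^2. Setting dATC/dq = −1296/q^2 − 20 + 4q = 0 gives q = 9 (since 4·9^3 − 20·9^2 = 1296).
min ATC = 1296/9 + 64 − 20·9 + 2·9^2 = $190. That is the break-even price.
Between these two prices the firm operates at a loss; above $190 it earns a profit.

Shutdown price = $14; break-even price = $190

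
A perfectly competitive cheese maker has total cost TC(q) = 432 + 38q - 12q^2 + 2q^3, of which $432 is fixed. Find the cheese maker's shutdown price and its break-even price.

AVC = 38 - 12q + 2q^2; minimized at q = 3, giving min AVC = $20. That is the shutdown price.
ATC = 432/q + 38 - 12q + 2q^2. Setting dATC/dq = −432/q^2 − 12 + 4q = 0 gives q = 6 (since 4·6^3 − 12·6^2 = 432).
min ATC = 432/6 + 38 − 12·6 + 2·6^2 = $110. That is the break-even price.
For $20 ≤ P < $110 the firm produces at a loss; below $20 it shuts down.

Shutdown price = $20; break-even price = $110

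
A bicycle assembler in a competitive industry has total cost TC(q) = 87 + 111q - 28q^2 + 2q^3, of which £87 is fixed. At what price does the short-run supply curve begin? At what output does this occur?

Short-run supply begins at min AVC. From VC = 111q - 28q^2 + 2q^3, AVC = 111 - 28q + 2q^2.
dAVC/dq = -28 + 4q = 0 gives q = 7. min AVC = 111 - 28·7 + 2·7^2 = 13.
The firm shuts down for any P below £13.

£13 per unit, at q = 7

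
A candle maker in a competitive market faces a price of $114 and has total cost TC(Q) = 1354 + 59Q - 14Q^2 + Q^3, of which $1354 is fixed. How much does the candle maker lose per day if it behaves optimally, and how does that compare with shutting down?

Profit = -$386 at Q = 11

AVC = 59 - 14Q + Q^2 has its minimum $10 at Q = 7; price $114 clears that bar, so the firm operates.
MC = 59 - 28Q + 3Q^2. Setting P = MC and taking the root on the rising branch gives Q* = 11.
TR = 114·11 = 1254. TC = 1354 + 286 = 1640. Profit = 1254 − 1640 = -$386.
That loss of $386 beats the $1354 the firm would lose by shutting down; producing recovers $968 of fixed cost.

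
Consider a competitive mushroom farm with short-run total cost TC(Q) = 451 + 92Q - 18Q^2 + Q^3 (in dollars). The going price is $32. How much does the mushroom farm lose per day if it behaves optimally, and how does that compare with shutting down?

Profit = -$251 at Q = 10

AVC = 92 - 18Q + Q^2; min AVC = $11 at Q = 9. Since P = $32 ≥ min AVC, the firm produces.
MC = 92 - 36Q + 3Q^2. Setting P = MC and taking the root on the rising branch gives Q* = 10.
TR = 32·10 = 320. TC = 451 + 120 = 571. Profit = 320 − 571 = -$251.
Shutting down would mean losing the fixed cost of $451, so operating at a loss of $251 is better by $200.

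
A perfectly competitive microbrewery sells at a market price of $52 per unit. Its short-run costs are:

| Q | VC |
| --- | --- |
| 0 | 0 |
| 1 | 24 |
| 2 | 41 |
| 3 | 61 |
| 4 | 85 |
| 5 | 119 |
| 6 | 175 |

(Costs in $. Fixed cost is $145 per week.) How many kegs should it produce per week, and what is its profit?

Tabulate TR − TC: Q=0: -145; Q=1: -117; Q=2: -82; Q=3: -50; Q=4: -22; Q=5: -4; Q=6: -8.
Profit is maximized at Q = 5. AVC there is 119/5 = $23.80 ≤ P, so producing beats shutting down (which would give -$145).

Q = 5; profit = -$4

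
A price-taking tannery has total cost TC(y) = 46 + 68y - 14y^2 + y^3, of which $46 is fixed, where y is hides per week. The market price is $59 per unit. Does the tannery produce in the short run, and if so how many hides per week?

Variable cost is VC = 68y - 14y^2 + y^3, so AVC = VC/y = 68 - 14y + y^2 and MC = dTC/dy = 68 - 28y + 3y^2.
The AVC parabola has its vertex at y = 14/2 = 7, where AVC = 68 - 14·7 + 7^2 = $19.
Since P = $59 ≥ min AVC = $19, price covers variable cost and the firm should produce.
P = MC gives 9 - 28y + 3y^2 = 0, with roots 1/3 and 9. Take the larger (rising MC): y* = 9.
Check: AVC at y = 9 is $23 ≤ P, so revenue covers variable cost.
Profit = P·y − TC = 59·9 − 253 = $278.

Produce at y = 9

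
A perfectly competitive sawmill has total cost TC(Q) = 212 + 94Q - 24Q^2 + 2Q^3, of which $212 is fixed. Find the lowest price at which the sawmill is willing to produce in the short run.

The firm shuts down when price falls below the minimum of average variable cost. AVC = VC/Q = 94 - 24Q + 2Q^2.
dAVC/dQ = -24 + 4Q = 0 gives Q = 6. min AVC = 94 - 24·6 + 2·6^2 = 22.
For P < $22 the firm produces nothing.

$22 per unit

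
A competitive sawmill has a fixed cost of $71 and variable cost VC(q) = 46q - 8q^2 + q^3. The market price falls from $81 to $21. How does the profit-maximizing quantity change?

Output falls from 7 to 0 (the firm shuts down)

MC = 46 - 16q + 3q^2; the shutdown threshold is min AVC = $30 (at q = 4).
With P = $81 above the shutdown price, P = MC gives q = 7.
At P = $21 < min AVC = $30, price no longer covers variable cost at any output, so the firm shuts down: q = 0.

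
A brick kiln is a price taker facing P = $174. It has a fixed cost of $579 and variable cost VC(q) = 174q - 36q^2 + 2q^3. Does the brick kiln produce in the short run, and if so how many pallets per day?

Produce at q = 12

Strip out fixed cost: VC = 174q - 36q^2 + 2q^3. Then AVC = 174 - 36q + 2q^2 and MC = 174 - 72q + 6q^2.
The AVC parabola has its vertex at q = 36/4 = 9, where AVC = 174 - 36·9 + 2·9^2 = $12.
P = $174 exceeds min AVC = $12, so the firm stays open.
Set P = MC: 174 = 174 - 72q + 6q^2 → -72q + 6q^2 = 0. The roots are q = 0 and q = 12; the profit-maximizing output is on the rising part of MC, so q* = 12.
Check: AVC at q = 12 is $30 ≤ P, so revenue covers variable cost.
Profit = P·q − TC = 174·12 − 939 = $1149.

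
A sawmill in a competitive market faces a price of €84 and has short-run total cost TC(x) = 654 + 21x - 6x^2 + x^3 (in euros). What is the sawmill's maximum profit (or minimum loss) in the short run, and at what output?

AVC = 21 - 6x + x^2; min AVC = €12 at x = 3. Since P = €84 ≥ min AVC, the firm produces.
With MC = 21 - 12x + 3x^2, P = MC on the upward-sloping part at x* = 7.
TR = 84·7 = 588. TC = 654 + 196 = 850. Profit = 588 − 850 = -€262.
That loss of €262 beats the €654 the firm would lose by shutting down; producing recovers €392 of fixed cost.

Profit = -€262 at x = 7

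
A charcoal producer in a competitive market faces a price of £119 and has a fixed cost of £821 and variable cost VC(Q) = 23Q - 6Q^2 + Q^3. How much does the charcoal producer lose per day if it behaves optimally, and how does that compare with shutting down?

AVC = 23 - 6Q + Q^2; min AVC = £14 at Q = 3. Since P = £119 ≥ min AVC, the firm produces.
MC = 23 - 12Q + 3Q^2. Setting P = MC and taking the root on the rising branch gives Q* = 8.
TR = 119·8 = 952. TC = 821 + 312 = 1133. Profit = 952 − 1133 = -£181.
That loss of £181 beats the £821 the firm would lose by shutting down; producing recovers £640 of fixed cost.

Profit = -£181 at Q = 8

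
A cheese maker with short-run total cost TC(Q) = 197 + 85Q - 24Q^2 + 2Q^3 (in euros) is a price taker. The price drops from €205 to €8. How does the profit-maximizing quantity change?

Output falls from 10 to 0 (the firm shuts down)

MC = 85 - 48Q + 6Q^2; the shutdown threshold is min AVC = €13 (at Q = 6).
At P = €205 ≥ min AVC, set P = MC on the rising branch: Q = 10.
At P = €8 < min AVC = €13, price no longer covers variable cost at any output, so the firm shuts down: Q = 0.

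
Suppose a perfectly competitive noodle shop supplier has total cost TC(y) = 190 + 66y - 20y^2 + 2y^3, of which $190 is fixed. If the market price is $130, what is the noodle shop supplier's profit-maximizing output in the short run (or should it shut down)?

Produce at y = 8

Strip out fixed cost: VC = 66y - 20y^2 + 2y^3. Then AVC = 66 - 20y + 2y^2 and MC = 66 - 40y + 6y^2.
The AVC parabola has its vertex at y = 20/4 = 5, where AVC = 66 - 20·5 + 2·5^2 = $16.
Since P = $130 ≥ min AVC = $16, price covers variable cost and the firm should produce.
Solving P = MC: -64 - 40y + 6y^2 = 0 ⇒ y = -4/3 or 8. On the upward-sloping branch, y* = 8.
Check: AVC at y = 8 is $34 ≤ P, so revenue covers variable cost.
Profit = P·y − TC = 130·8 − 462 = $578.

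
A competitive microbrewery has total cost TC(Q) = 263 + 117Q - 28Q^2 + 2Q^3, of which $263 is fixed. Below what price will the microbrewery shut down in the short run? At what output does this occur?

Short-run supply begins at min AVC. From VC = 117Q - 28Q^2 + 2Q^3, AVC = 117 - 28Q + 2Q^2.
dAVC/dQ = -28 + 4Q = 0 gives Q = 7. min AVC = 117 - 28·7 + 2·7^2 = 19.
The firm shuts down for any P below $19.

$19 per unit, at Q = 7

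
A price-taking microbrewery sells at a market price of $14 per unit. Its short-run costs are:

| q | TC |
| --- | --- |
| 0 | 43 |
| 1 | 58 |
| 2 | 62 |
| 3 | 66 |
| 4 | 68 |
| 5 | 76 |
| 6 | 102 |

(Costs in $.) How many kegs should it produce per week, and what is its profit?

q = 5; profit = -$6

Profit at each row (π = 14q − TC): q=0: -43; q=1: -44; q=2: -34; q=3: -24; q=4: -12; q=5: -6; q=6: -18.
Profit is maximized at q = 5. AVC there is 33/5 = $6.60 ≤ P, so producing beats shutting down (which would give -$43).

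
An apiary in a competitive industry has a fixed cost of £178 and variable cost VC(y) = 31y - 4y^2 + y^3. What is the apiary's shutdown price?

£27 per unit

Short-run supply begins at min AVC. From VC = 31y - 4y^2 + y^3, AVC = 31 - 4y + y^2.
dAVC/dy = -4 + 2y = 0 gives y = 2. min AVC = 31 - 4·2 + 2^2 = 27.
The firm shuts down for any P below £27.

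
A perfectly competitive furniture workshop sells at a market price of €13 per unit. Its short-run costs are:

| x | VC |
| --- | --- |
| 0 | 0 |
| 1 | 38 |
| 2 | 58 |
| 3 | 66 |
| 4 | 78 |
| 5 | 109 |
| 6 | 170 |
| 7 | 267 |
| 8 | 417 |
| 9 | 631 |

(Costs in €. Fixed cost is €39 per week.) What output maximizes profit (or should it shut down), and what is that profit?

x = 0 (shut down); profit = -€39

Tabulate TR − TC: x=0: -39; x=1: -64; x=2: -71; x=3: -66; x=4: -65; x=5: -83; x=6: -131; x=7: -215; x=8: -352; x=9: -553.
Profit is highest at x = 0. Equivalently, the lowest AVC in the table is 78/4 ≈ €19.50 at x = 4, and P = €13 falls below it — price never covers variable cost, so the firm shuts down and loses only its fixed cost.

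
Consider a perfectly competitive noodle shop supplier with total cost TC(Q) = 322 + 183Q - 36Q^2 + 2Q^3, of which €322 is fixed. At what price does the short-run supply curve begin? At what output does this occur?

The shutdown price is the minimum of AVC. VC = 183Q - 36Q^2 + 2Q^3, so AVC = 183 - 36Q + 2Q^2.
dAVC/dQ = -36 + 4Q = 0 gives Q = 9. min AVC = 183 - 36·9 + 2·9^2 = 21.
So the shutdown price is €21.

€21 per unit, at Q = 9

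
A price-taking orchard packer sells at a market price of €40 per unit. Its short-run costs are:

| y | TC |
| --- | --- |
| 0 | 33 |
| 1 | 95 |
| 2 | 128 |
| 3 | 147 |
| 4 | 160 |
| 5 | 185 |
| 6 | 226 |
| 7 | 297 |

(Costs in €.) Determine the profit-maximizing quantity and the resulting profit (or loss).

y = 5; profit = €15

Tabulate TR − TC: y=0: -33; y=1: -55; y=2: -48; y=3: -27; y=4: 0; y=5: 15; y=6: 14; y=7: -17.
Profit is maximized at y = 5. AVC there is 152/5 = €30.40 ≤ P, so producing beats shutting down (which would give -€33).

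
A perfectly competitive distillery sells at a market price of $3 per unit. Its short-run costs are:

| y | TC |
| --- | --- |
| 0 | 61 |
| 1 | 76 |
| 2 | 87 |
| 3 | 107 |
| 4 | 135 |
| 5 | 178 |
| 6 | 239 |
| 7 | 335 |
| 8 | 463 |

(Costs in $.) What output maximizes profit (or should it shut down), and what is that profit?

Tabulate TR − TC: y=0: -61; y=1: -73; y=2: -81; y=3: -98; y=4: -123; y=5: -163; y=6: -221; y=7: -314; y=8: -439.
Profit is highest at y = 0. Equivalently, the lowest AVC in the table is 26/2 ≈ $13 at y = 2, and P = $3 falls below it — price never covers variable cost, so the firm shuts down and loses only its fixed cost.

y = 0 (shut down); profit = -$61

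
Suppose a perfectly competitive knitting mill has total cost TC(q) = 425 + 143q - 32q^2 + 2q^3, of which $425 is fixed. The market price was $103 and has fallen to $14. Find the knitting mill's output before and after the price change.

AVC = 143 - 32q + 2q^2, minimized at q = 8 where min AVC = $15. MC = 143 - 64q + 6q^2.
At P = $103 ≥ min AVC, set P = MC on the rising branch: q = 10.
At P = $14 < min AVC = $15, price no longer covers variable cost at any output, so the firm shuts down: q = 0.

Output falls from 10 to 0 (the firm shuts down)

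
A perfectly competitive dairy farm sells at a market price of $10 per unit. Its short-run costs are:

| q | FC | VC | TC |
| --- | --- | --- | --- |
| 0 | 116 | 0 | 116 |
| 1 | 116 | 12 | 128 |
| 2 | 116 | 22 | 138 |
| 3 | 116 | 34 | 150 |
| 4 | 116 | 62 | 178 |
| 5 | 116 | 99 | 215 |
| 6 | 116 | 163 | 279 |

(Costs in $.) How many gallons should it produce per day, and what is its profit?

q = 0 (shut down); profit = -$116

Tabulate TR − TC: q=0: -116; q=1: -118; q=2: -118; q=3: -120; q=4: -138; q=5: -165; q=6: -219.
Profit is highest at q = 0. Equivalently, the lowest AVC in the table is 22/2 ≈ $11 at q = 2, and P = $10 falls below it — price never covers variable cost, so the firm shuts down and loses only its fixed cost.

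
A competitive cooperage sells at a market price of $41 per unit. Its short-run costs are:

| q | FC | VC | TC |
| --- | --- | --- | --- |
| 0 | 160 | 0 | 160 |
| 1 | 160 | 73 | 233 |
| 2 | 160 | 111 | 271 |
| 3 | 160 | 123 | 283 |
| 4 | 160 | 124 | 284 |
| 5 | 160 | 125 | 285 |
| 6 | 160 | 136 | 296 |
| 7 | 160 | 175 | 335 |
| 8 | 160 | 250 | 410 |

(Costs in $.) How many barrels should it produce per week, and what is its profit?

q = 7; profit = -$48

Compute π = P·q − TC at each output: q=0: -160; q=1: -192; q=2: -189; q=3: -160; q=4: -120; q=5: -80; q=6: -50; q=7: -48; q=8: -82.
Profit is maximized at q = 7. AVC there is 175/7 = $25 ≤ P, so producing beats shutting down (which would give -$160).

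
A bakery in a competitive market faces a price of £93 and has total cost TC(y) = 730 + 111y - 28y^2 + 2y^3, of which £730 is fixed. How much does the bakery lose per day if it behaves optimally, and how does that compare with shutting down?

Profit = -£82 at y = 9

AVC = 111 - 28y + 2y^2; min AVC = £13 at y = 7. Since P = £93 ≥ min AVC, the firm produces.
With MC = 111 - 56y + 6y^2, P = MC on the upward-sloping part at y* = 9.
TR = 93·9 = 837. TC = 730 + 189 = 919. Profit = 837 − 919 = -£82.
Shutting down would mean losing the fixed cost of £730, so operating at a loss of £82 is better by £648.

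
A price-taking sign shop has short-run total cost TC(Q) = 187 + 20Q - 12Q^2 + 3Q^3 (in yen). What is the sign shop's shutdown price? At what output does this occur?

¥8 per unit, at Q = 2

Short-run supply begins at min AVC. From VC = 20Q - 12Q^2 + 3Q^3, AVC = 20 - 12Q + 3Q^2.
At the minimum of AVC, MC = AVC. MC = 20 - 24Q + 9Q^2; setting MC = AVC gives 6Q^2 - 12Q = 0, so Q = 2. min AVC = 8.
For P < ¥8 the firm produces nothing.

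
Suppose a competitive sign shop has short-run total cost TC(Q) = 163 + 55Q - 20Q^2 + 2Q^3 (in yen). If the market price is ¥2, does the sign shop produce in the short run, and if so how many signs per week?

From TC, MC = TC'(Q) = 55 - 40Q + 6Q^2 and AVC = VC/Q = 55 - 20Q + 2Q^2.
The AVC parabola has its vertex at Q = 20/4 = 5, where AVC = 55 - 20·5 + 2·5^2 = ¥5.
P = ¥2 lies below min AVC = ¥5; no output level covers variable cost.
Shutting down limits the loss to fixed cost, ¥163.

Shut down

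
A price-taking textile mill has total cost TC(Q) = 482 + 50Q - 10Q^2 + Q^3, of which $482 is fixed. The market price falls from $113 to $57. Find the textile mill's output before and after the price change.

Output falls from 9 to 7

AVC = 50 - 10Q + Q^2, minimized at Q = 5 where min AVC = $25. MC = 50 - 20Q + 3Q^2.
At P = $113 ≥ min AVC, set P = MC on the rising branch: Q = 9.
At P = $57 ≥ min AVC, set P = MC: Q = 7. The firm stays open but cuts output.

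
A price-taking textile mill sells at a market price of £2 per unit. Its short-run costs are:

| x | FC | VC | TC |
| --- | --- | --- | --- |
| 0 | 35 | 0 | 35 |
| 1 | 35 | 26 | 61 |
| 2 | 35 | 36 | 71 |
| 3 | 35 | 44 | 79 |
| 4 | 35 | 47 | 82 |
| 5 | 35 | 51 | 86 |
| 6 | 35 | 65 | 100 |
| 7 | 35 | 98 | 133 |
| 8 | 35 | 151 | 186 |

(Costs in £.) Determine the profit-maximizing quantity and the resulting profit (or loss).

Tabulate TR − TC: x=0: -35; x=1: -59; x=2: -67; x=3: -73; x=4: -74; x=5: -76; x=6: -88; x=7: -119; x=8: -170.
Profit is highest at x = 0. Equivalently, the lowest AVC in the table is 51/5 ≈ £10.20 at x = 5, and P = £2 falls below it — price never covers variable cost, so the firm shuts down and loses only its fixed cost.

x = 0 (shut down); profit = -£35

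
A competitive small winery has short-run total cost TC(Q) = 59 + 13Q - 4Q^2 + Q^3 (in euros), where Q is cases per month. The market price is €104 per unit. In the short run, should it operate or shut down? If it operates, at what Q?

Produce at Q = 7

Strip out fixed cost: VC = 13Q - 4Q^2 + Q^3. Then AVC = 13 - 4Q + Q^2 and MC = 13 - 8Q + 3Q^2.
AVC hits its minimum where MC = AVC, at Q = 2, giving min AVC = 13 - 4·2 + 2^2 = €9.
Since P = €104 ≥ min AVC = €9, price covers variable cost and the firm should produce.
P = MC gives -91 - 8Q + 3Q^2 = 0, with roots -13/3 and 7. Take the larger (rising MC): Q* = 7.
Check: AVC at Q = 7 is €34 ≤ P, so revenue covers variable cost.
Profit = P·Q − TC = 104·7 − 297 = €431.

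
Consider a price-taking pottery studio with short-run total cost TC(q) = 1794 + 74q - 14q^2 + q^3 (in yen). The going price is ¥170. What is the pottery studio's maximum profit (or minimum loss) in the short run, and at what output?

AVC = 74 - 14q + q^2 has its minimum ¥25 at q = 7; price ¥170 clears that bar, so the firm operates.
MC = 74 - 28q + 3q^2. Setting P = MC and taking the root on the rising branch gives q* = 12.
TR = 170·12 = 2040. TC = 1794 + 600 = 2394. Profit = 2040 − 2394 = -¥354.
That loss of ¥354 beats the ¥1794 the firm would lose by shutting down; producing recovers ¥1440 of fixed cost.

Profit = -¥354 at q = 12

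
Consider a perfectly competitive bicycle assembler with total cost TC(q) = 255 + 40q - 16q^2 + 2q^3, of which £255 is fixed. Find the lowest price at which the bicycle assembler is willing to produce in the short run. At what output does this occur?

£8 per unit, at q = 4

Short-run supply begins at min AVC. From VC = 40q - 16q^2 + 2q^3, AVC = 40 - 16q + 2q^2.
At the minimum of AVC, MC = AVC. MC = 40 - 32q + 6q^2; setting MC = AVC gives 4q^2 - 16q = 0, so q = 4. min AVC = 8.
So the shutdown price is £8.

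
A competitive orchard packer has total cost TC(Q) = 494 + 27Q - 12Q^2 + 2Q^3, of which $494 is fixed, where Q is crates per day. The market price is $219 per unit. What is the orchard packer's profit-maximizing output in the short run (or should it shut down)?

Variable cost is VC = 27Q - 12Q^2 + 2Q^3, so AVC = VC/Q = 27 - 12Q + 2Q^2 and MC = dTC/dQ = 27 - 24Q + 6Q^2.
AVC hits its minimum where MC = AVC, at Q = 3, giving min AVC = 27 - 12·3 + 2·3^2 = $9.
P = $219 exceeds min AVC = $9, so the firm stays open.
Set P = MC: 219 = 27 - 24Q + 6Q^2 → -192 - 24Q + 6Q^2 = 0. The roots are Q = -4 and Q = 8; the profit-maximizing output is on the rising part of MC, so Q* = 8.
Check: AVC at Q = 8 is $59 ≤ P, so revenue covers variable cost.
Profit = P·Q − TC = 219·8 − 966 = $786.

Produce at Q = 8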